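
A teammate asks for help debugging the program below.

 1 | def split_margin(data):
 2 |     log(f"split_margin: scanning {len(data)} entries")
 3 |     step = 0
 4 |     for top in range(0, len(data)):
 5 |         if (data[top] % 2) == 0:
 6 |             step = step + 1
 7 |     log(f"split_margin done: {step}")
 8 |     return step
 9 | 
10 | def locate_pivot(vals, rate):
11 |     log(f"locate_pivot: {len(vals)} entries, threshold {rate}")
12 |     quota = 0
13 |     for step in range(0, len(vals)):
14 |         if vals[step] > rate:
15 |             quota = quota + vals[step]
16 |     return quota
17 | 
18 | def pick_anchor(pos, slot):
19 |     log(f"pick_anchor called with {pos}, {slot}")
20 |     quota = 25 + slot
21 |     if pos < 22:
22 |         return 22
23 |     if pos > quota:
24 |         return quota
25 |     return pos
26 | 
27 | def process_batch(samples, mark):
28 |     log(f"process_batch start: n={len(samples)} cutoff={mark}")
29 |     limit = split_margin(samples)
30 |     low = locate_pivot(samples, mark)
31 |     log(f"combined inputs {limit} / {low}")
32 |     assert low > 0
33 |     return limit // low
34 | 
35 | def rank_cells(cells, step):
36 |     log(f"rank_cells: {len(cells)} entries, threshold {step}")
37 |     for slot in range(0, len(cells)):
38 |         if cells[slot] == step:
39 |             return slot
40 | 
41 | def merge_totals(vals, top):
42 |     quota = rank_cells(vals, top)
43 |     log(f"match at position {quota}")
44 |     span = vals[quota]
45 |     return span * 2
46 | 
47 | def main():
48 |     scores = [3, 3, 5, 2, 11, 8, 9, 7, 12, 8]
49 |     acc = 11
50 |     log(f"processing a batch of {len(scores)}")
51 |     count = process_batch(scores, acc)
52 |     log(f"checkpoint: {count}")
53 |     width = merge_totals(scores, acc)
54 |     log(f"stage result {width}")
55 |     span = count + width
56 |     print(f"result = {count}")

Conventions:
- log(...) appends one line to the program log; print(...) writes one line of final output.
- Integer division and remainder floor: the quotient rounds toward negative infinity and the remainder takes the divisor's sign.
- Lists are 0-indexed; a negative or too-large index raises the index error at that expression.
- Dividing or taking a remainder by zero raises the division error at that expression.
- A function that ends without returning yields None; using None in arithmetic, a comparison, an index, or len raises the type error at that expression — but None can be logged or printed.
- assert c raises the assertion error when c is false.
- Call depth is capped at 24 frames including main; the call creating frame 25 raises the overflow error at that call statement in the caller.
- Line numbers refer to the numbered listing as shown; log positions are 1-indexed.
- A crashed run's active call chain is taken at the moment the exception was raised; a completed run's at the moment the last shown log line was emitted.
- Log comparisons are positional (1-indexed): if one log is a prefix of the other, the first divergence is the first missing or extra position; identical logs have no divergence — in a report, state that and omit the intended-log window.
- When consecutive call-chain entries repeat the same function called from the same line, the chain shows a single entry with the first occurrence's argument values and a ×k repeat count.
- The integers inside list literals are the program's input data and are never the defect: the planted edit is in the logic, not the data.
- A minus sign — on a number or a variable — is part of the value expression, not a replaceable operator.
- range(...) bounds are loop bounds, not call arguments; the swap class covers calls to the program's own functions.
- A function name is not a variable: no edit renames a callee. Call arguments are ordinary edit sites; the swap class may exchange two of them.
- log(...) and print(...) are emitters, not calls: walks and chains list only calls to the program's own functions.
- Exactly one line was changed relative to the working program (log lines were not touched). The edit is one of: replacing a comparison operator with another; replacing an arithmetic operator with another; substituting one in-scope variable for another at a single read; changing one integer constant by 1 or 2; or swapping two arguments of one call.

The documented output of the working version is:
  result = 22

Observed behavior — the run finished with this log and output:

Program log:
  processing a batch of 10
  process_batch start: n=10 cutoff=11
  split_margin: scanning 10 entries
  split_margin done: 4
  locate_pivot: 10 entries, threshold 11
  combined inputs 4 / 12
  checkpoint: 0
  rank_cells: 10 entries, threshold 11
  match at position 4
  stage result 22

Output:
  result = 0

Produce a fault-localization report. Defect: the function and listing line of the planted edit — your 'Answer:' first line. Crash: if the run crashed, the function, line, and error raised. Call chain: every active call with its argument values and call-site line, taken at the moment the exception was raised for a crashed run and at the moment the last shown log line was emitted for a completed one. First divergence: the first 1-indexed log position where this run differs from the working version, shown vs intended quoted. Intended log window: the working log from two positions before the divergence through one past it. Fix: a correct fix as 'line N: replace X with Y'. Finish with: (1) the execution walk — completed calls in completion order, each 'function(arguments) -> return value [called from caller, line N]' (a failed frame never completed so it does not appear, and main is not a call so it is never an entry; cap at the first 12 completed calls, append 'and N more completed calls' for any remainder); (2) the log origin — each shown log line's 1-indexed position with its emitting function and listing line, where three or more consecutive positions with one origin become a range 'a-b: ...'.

Answer: the defect is in main at line 56.
Key fact: The logs agree in full; only the final output differs.
Call chain: main.
First divergence: none (the log streams are identical).
Execution walk:
  split_margin([3, 3, 5, 2, 11, 8, 9, 7, 12, 8]) -> 4  [called from process_batch, line 29]
  locate_pivot([3, 3, 5, 2, 11, 8, 9, 7, 12, 8], 11) -> 12  [called from process_batch, line 30]
  process_batch([3, 3, 5, 2, 11, 8, 9, 7, 12, 8], 11) -> 0  [called from main, line 51]
  rank_cells([3, 3, 5, 2, 11, 8, 9, 7, 12, 8], 11) -> 4  [called from merge_totals, line 42]
  merge_totals([3, 3, 5, 2, 11, 8, 9, 7, 12, 8], 11) -> 22  [called from main, line 53]
Origin of each log line:
  1: emitted by main (line 50)
  2: emitted by process_batch (line 28)
  3: emitted by split_margin (line 2)
  4: emitted by split_margin (line 7)
  5: emitted by locate_pivot (line 11)
  6: emitted by process_batch (line 31)
  7: emitted by main (line 52)
  8: emitted by rank_cells (line 36)
  9: emitted by merge_totals (line 43)
  10: emitted by main (line 54)
A correct fix: line 56: replace `count` with `span`.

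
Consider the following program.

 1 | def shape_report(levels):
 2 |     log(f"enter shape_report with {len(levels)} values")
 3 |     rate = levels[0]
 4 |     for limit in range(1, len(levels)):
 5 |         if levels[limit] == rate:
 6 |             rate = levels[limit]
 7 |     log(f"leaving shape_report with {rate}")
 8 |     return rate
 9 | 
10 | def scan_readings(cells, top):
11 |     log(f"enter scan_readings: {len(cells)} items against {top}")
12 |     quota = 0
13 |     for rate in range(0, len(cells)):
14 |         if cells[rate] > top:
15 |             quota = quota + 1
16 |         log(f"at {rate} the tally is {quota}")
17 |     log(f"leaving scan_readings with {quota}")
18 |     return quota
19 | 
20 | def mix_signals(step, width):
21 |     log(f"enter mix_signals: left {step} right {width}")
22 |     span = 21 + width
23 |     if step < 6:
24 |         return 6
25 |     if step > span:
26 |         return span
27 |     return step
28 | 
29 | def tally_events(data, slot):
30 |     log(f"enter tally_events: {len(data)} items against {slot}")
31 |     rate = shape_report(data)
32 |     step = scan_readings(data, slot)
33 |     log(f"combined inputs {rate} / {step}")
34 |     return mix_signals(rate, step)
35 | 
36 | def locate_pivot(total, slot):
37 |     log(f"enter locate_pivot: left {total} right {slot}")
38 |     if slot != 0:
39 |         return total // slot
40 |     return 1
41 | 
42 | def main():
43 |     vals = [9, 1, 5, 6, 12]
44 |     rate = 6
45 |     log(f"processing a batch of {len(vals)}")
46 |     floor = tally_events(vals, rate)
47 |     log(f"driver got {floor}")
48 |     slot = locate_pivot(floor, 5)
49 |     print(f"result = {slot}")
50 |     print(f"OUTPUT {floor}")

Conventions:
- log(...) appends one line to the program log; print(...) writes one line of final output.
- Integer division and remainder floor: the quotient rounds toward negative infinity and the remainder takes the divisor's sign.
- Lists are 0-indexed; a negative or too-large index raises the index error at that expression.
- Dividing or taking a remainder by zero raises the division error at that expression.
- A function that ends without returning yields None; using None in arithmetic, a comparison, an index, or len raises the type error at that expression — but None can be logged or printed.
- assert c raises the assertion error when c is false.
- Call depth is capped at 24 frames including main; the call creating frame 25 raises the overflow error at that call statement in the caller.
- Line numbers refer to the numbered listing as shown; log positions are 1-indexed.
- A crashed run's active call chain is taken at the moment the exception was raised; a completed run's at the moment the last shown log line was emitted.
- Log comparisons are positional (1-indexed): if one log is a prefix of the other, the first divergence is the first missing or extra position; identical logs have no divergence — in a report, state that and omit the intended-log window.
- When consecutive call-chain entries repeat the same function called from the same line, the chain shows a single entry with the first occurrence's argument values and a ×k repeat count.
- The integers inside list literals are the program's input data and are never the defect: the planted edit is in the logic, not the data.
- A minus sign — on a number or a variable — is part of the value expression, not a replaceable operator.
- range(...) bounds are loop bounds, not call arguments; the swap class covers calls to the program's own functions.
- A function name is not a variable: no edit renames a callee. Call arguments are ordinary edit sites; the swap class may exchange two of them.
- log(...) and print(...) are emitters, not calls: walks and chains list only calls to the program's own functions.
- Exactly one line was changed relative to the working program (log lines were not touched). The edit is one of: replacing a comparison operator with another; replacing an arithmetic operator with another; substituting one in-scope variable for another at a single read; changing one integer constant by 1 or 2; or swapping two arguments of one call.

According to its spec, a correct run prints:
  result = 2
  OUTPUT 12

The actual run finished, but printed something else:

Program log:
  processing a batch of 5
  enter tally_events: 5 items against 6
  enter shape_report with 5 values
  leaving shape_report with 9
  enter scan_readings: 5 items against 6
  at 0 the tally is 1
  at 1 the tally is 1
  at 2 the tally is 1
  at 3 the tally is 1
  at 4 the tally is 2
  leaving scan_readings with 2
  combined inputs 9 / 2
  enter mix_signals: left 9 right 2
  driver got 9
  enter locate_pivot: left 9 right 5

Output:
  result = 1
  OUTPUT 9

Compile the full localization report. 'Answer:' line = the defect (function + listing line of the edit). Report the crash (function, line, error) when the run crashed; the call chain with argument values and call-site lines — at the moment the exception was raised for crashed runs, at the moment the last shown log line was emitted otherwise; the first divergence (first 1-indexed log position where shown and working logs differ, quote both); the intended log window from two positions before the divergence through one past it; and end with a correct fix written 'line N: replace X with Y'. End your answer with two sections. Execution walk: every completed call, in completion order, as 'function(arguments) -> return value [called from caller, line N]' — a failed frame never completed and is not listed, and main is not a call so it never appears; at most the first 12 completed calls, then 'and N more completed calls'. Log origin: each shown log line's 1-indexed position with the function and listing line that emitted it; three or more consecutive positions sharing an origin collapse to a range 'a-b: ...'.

Answer: the defect is in shape_report at line 5.
Core observation: At log position 4 the runs split — shown 'leaving shape_report with 9', but the working version logs 'leaving shape_report with 12'.
Call chain: main -> locate_pivot(9, 5) (called at line 48).
First divergence: position 4 — the shown line 'leaving shape_report with 9' should read 'leaving shape_report with 12'.
Intended log window:
  2: enter tally_events: 5 items against 6
  3: enter shape_report with 5 values
  4: leaving shape_report with 12
  5: enter scan_readings: 5 items against 6
Execution walk:
  shape_report([9, 1, 5, 6, 12]) -> 9  [called from tally_events, line 31]
  scan_readings([9, 1, 5, 6, 12], 6) -> 2  [called from tally_events, line 32]
  mix_signals(9, 2) -> 9  [called from tally_events, line 34]
  tally_events([9, 1, 5, 6, 12], 6) -> 9  [called from main, line 46]
  locate_pivot(9, 5) -> 1  [called from main, line 48]
Origin of each log line:
  1: emitted by main (line 45)
  2: emitted by tally_events (line 30)
  3: emitted by shape_report (line 2)
  4: emitted by shape_report (line 7)
  5: emitted by scan_readings (line 11)
  6-10: emitted by scan_readings (line 16)
  11: emitted by scan_readings (line 17)
  12: emitted by tally_events (line 33)
  13: emitted by mix_signals (line 21)
  14: emitted by main (line 47)
  15: emitted by locate_pivot (line 37)
A correct fix: line 5: replace `==` with `>`.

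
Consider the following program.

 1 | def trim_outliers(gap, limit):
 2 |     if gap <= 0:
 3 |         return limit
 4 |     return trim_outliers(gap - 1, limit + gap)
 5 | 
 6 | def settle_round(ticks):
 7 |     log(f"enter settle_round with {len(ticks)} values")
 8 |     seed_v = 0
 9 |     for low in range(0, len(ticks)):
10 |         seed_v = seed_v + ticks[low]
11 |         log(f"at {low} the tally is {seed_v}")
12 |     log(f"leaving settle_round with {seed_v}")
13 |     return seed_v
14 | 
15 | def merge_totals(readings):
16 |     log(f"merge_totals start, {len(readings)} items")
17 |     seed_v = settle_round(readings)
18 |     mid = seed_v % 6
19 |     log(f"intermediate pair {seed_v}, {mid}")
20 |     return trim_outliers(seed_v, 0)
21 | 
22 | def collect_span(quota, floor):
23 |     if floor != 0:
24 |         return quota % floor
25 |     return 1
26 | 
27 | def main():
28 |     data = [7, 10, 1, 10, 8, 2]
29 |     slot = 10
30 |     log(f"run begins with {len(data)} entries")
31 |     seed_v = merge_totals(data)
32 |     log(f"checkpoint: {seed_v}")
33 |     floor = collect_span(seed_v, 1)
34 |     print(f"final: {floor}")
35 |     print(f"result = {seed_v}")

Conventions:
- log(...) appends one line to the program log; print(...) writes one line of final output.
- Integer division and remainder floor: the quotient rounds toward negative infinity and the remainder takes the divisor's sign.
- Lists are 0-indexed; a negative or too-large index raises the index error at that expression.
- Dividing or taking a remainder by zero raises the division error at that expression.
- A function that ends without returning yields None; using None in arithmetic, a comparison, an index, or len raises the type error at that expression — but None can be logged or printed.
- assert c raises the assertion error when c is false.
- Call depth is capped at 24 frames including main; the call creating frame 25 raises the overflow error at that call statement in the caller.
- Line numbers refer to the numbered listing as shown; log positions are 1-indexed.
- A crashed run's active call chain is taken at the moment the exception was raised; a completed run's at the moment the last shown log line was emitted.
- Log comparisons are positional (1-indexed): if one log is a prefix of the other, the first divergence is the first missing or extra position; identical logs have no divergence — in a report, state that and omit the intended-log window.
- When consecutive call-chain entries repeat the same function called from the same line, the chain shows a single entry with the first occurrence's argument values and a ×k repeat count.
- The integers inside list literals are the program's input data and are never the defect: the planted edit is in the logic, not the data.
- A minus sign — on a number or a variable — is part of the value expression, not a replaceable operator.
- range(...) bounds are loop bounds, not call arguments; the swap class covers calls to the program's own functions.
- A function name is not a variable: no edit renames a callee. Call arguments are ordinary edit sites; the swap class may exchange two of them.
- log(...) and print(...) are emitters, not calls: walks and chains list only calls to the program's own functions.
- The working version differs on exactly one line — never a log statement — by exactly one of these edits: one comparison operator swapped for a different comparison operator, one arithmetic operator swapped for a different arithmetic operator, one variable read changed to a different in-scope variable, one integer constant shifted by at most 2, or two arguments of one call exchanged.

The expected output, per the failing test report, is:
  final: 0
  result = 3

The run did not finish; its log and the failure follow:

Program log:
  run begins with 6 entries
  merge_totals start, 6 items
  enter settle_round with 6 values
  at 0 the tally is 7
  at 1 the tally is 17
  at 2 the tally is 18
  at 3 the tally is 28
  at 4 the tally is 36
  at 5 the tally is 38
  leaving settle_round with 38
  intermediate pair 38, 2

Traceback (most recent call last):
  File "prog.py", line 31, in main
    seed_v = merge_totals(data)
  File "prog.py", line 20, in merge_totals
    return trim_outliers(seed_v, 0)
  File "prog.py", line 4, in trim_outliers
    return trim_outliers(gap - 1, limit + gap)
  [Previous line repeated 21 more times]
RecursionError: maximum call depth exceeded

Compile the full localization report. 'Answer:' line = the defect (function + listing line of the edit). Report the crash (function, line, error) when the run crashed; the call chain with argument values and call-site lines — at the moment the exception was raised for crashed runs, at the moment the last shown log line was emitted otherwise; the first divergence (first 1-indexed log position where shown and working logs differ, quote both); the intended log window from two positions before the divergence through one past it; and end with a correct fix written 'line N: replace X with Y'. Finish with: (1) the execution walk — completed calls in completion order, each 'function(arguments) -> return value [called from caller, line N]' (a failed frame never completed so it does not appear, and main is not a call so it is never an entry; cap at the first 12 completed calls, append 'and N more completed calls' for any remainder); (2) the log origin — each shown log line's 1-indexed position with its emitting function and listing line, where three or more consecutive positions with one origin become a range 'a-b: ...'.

Answer: the defect is in merge_totals at line 20.
The tell: Only 11 log lines were emitted before the run died; the intended continuation was 'checkpoint: 3'.
Crash: trim_outliers, line 4, RecursionError.
Call chain: main -> merge_totals([7, 10, 1, 10, 8, 2]) (called at line 31) -> trim_outliers(38, 0) (called at line 20) -> trim_outliers(37, 38) (called at line 4) ×21.
First divergence: position 12 — the faulty run's log ends after 11 lines; the working version continues with 'checkpoint: 3'.
Intended log window:
  10: leaving settle_round with 38
  11: intermediate pair 38, 2
  12: checkpoint: 3
Execution walk:
  settle_round([7, 10, 1, 10, 8, 2]) -> 38  [called from merge_totals, line 17]
Log line origins:
  1 — main, line 30
  2 — merge_totals, line 16
  3 — settle_round, line 7
  4-9 — settle_round, line 11
  10 — settle_round, line 12
  11 — merge_totals, line 19
A correct fix: line 20: replace `seed_v` with `mid`.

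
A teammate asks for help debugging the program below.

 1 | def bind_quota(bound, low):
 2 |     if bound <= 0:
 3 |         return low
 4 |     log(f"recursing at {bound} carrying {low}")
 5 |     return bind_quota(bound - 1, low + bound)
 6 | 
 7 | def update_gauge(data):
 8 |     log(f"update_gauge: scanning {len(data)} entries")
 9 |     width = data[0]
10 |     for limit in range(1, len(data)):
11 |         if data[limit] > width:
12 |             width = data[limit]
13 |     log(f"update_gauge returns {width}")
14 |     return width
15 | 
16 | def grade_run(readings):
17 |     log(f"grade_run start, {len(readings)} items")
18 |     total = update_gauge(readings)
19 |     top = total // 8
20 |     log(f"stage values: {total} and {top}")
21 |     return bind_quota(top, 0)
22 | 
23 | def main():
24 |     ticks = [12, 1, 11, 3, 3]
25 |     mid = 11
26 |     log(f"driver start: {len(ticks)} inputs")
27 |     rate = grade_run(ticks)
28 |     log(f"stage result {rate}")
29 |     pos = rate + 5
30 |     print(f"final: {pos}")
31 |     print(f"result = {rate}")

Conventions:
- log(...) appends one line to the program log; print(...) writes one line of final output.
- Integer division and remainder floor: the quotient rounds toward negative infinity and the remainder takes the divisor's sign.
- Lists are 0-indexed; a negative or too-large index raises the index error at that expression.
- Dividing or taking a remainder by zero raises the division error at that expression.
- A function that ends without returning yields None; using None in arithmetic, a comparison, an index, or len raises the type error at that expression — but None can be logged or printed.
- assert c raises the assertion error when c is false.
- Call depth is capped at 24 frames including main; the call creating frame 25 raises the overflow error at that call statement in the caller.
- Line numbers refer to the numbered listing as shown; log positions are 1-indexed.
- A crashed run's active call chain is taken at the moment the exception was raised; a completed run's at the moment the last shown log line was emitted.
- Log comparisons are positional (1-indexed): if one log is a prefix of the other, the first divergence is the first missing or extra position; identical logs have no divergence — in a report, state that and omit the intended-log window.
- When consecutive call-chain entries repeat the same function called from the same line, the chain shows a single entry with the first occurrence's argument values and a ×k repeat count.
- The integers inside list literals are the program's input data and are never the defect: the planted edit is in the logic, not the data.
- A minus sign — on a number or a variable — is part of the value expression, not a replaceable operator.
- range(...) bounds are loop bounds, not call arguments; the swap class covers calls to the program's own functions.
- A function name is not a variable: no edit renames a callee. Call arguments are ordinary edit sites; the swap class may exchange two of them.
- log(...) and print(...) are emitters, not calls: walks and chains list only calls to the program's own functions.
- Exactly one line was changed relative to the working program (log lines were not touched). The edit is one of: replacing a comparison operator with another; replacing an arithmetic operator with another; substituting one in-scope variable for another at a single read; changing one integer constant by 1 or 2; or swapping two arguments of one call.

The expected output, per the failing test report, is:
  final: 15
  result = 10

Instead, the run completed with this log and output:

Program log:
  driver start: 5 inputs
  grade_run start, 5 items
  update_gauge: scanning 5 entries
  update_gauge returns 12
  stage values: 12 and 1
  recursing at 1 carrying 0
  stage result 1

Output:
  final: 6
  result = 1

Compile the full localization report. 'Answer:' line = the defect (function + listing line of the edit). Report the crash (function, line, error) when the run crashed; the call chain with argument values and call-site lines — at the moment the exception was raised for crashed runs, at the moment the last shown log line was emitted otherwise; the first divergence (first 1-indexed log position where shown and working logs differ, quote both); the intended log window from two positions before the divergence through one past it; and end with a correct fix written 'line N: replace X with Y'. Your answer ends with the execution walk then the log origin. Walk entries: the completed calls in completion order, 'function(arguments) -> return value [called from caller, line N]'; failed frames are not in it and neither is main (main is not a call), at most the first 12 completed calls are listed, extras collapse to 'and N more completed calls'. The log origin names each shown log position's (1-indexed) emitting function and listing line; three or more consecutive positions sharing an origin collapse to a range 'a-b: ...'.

Answer: the defect is in grade_run at line 19.
Key observation: The log first diverges at position 5: the faulty run prints 'stage values: 12 and 1' where the working version prints 'stage values: 12 and 4'.
Call chain: main.
First divergence: at position 5 the run shows 'stage values: 12 and 1' where the working version logs 'stage values: 12 and 4'.
Intended log window:
  3: update_gauge: scanning 5 entries
  4: update_gauge returns 12
  5: stage values: 12 and 4
  6: recursing at 4 carrying 0
Execution walk:
  update_gauge([12, 1, 11, 3, 3]) -> 12  [called from grade_run, line 18]
  bind_quota(0, 1) -> 1  [called from bind_quota, line 5]
  bind_quota(1, 0) -> 1  [called from grade_run, line 21]
  grade_run([12, 1, 11, 3, 3]) -> 1  [called from main, line 27]
Log origin:
  1: from main, line 26
  2: from grade_run, line 17
  3: from update_gauge, line 8
  4: from update_gauge, line 13
  5: from grade_run, line 20
  6: from bind_quota, line 4
  7: from main, line 28
A correct fix: line 19: replace `//` with `%`.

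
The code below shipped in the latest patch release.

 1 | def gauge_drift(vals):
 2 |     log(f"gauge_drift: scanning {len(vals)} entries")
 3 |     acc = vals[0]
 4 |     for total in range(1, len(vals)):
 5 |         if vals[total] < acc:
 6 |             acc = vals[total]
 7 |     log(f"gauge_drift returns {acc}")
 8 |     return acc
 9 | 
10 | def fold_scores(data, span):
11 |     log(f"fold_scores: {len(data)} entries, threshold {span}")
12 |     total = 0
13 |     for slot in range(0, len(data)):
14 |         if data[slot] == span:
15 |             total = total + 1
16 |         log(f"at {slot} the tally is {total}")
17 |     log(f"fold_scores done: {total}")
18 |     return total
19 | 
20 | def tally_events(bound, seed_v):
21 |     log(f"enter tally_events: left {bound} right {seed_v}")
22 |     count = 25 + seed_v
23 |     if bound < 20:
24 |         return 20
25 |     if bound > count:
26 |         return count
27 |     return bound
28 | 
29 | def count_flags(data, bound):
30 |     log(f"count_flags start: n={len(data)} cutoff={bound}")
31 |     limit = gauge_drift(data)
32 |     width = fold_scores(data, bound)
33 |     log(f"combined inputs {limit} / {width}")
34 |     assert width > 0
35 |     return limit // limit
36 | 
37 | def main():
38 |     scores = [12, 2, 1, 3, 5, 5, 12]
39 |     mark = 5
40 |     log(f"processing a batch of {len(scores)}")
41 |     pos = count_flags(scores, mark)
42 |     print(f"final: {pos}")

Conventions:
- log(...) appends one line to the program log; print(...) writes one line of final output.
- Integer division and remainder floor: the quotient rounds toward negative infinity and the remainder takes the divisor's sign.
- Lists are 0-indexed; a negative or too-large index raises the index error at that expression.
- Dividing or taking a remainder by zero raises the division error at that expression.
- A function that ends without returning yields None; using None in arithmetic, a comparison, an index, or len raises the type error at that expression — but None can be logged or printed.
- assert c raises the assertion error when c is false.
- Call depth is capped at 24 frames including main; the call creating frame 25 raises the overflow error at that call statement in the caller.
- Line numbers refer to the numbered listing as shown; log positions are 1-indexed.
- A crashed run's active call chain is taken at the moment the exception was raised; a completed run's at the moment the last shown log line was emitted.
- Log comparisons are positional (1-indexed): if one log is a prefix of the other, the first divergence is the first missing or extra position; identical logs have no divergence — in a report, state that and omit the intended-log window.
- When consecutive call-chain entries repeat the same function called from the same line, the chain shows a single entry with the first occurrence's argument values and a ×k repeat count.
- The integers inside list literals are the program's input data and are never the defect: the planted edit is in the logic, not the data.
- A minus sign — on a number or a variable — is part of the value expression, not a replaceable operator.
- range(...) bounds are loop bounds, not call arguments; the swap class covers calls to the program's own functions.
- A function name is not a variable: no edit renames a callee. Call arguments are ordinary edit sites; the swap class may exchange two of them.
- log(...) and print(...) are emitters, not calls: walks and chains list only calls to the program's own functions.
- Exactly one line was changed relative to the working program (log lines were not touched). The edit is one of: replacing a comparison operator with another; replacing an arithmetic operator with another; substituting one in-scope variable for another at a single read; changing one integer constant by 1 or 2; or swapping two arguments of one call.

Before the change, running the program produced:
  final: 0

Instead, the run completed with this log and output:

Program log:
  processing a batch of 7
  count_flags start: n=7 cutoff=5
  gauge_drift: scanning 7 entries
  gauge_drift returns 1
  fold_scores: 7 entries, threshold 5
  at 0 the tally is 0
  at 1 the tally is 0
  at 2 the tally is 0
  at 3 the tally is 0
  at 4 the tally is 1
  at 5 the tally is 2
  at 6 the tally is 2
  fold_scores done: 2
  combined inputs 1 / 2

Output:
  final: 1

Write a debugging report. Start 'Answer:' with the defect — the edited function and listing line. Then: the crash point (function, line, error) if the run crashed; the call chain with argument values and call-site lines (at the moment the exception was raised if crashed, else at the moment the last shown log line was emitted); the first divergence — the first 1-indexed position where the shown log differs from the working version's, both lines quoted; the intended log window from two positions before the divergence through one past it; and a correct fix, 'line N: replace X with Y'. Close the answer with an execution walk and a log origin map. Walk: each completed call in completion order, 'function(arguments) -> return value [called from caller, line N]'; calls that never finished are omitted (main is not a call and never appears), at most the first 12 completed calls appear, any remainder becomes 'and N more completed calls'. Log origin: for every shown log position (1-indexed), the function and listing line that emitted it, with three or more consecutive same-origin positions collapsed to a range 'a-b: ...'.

Answer: the defect is in count_flags at line 35.
The tell: Nothing in the log betrays the bug — only the output does.
Call chain: main -> count_flags([12, 2, 1, 3, 5, 5, 12], 5) (called at line 41).
First divergence: none; the two logs match at every position.
Execution walk:
  gauge_drift([12, 2, 1, 3, 5, 5, 12]) -> 1  [called from count_flags, line 31]
  fold_scores([12, 2, 1, 3, 5, 5, 12], 5) -> 2  [called from count_flags, line 32]
  count_flags([12, 2, 1, 3, 5, 5, 12], 5) -> 1  [called from main, line 41]
Log line origins:
  1: logged in main at line 40
  2: logged in count_flags at line 30
  3: logged in gauge_drift at line 2
  4: logged in gauge_drift at line 7
  5: logged in fold_scores at line 11
  6-12: logged in fold_scores at line 16
  13: logged in fold_scores at line 17
  14: logged in count_flags at line 33
A correct fix: line 35: replace `limit // limit` with `limit // width`.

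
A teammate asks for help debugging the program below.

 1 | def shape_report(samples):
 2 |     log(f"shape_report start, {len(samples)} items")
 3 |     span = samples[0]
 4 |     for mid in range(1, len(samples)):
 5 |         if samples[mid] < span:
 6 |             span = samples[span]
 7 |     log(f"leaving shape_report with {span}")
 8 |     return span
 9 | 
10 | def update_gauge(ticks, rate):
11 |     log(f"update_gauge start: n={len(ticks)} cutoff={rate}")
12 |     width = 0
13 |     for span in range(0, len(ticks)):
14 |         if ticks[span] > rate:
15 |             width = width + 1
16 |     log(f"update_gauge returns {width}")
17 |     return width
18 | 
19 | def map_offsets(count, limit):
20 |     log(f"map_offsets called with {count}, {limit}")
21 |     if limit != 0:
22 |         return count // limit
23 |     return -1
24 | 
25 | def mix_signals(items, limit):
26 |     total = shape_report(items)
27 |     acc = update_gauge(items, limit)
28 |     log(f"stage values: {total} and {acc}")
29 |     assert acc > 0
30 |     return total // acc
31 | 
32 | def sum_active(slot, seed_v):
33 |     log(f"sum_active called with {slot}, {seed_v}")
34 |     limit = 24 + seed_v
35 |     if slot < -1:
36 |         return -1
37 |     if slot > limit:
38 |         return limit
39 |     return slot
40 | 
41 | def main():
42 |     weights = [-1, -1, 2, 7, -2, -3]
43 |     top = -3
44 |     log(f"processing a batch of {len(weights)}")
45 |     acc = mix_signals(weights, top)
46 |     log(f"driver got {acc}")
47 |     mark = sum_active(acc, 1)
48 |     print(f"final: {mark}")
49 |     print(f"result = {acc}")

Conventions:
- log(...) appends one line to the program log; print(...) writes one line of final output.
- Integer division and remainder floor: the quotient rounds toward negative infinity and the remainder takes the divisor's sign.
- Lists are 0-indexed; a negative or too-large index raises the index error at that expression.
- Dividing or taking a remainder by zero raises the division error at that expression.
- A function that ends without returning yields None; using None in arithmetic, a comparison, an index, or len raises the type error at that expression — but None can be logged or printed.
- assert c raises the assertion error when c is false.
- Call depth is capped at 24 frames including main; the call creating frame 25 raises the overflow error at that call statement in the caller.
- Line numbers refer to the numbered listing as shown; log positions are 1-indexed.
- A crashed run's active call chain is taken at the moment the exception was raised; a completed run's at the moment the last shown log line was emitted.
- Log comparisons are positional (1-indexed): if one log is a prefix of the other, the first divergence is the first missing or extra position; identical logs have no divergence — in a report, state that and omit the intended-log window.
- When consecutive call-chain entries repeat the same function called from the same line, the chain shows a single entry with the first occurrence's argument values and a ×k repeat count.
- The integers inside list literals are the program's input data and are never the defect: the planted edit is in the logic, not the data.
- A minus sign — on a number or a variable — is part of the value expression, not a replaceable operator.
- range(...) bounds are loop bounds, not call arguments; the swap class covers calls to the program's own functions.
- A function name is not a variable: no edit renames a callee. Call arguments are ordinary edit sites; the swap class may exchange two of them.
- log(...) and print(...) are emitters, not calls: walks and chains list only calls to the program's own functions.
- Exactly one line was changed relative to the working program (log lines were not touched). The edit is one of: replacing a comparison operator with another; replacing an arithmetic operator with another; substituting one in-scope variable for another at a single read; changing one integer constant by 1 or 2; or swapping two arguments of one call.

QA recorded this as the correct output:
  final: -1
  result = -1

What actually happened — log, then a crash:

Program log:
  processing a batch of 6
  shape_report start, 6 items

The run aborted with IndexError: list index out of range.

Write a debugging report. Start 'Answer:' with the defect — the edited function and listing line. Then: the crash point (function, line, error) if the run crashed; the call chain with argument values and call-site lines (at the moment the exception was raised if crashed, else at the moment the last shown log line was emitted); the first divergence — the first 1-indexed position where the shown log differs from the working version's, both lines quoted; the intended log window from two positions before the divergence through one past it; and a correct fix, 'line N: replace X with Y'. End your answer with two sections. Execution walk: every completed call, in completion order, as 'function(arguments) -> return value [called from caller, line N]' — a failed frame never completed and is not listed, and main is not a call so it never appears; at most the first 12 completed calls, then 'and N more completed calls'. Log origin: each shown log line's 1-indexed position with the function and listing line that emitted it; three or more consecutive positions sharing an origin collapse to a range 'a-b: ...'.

Answer: the defect is in shape_report at line 6.
Core observation: After 2 matching log lines the faulty run goes silent, while the working version continues with 'leaving shape_report with -3'.
Crash: shape_report, line 6, IndexError.
Call chain: main -> mix_signals([-1, -1, 2, 7, -2, -3], -3) (called at line 45) -> shape_report([-1, -1, 2, 7, -2, -3]) (called at line 26).
First divergence: position 3; the shown log stops at 2 lines while the working version next logs 'leaving shape_report with -3'.
Intended log window:
  1: processing a batch of 6
  2: shape_report start, 6 items
  3: leaving shape_report with -3
  4: update_gauge start: n=6 cutoff=-3
Execution walk:
  (no call completed)
Log line origins:
  1: logged in main at line 44
  2: logged in shape_report at line 2
A correct fix: line 6: replace `samples[span]` with `samples[mid]`.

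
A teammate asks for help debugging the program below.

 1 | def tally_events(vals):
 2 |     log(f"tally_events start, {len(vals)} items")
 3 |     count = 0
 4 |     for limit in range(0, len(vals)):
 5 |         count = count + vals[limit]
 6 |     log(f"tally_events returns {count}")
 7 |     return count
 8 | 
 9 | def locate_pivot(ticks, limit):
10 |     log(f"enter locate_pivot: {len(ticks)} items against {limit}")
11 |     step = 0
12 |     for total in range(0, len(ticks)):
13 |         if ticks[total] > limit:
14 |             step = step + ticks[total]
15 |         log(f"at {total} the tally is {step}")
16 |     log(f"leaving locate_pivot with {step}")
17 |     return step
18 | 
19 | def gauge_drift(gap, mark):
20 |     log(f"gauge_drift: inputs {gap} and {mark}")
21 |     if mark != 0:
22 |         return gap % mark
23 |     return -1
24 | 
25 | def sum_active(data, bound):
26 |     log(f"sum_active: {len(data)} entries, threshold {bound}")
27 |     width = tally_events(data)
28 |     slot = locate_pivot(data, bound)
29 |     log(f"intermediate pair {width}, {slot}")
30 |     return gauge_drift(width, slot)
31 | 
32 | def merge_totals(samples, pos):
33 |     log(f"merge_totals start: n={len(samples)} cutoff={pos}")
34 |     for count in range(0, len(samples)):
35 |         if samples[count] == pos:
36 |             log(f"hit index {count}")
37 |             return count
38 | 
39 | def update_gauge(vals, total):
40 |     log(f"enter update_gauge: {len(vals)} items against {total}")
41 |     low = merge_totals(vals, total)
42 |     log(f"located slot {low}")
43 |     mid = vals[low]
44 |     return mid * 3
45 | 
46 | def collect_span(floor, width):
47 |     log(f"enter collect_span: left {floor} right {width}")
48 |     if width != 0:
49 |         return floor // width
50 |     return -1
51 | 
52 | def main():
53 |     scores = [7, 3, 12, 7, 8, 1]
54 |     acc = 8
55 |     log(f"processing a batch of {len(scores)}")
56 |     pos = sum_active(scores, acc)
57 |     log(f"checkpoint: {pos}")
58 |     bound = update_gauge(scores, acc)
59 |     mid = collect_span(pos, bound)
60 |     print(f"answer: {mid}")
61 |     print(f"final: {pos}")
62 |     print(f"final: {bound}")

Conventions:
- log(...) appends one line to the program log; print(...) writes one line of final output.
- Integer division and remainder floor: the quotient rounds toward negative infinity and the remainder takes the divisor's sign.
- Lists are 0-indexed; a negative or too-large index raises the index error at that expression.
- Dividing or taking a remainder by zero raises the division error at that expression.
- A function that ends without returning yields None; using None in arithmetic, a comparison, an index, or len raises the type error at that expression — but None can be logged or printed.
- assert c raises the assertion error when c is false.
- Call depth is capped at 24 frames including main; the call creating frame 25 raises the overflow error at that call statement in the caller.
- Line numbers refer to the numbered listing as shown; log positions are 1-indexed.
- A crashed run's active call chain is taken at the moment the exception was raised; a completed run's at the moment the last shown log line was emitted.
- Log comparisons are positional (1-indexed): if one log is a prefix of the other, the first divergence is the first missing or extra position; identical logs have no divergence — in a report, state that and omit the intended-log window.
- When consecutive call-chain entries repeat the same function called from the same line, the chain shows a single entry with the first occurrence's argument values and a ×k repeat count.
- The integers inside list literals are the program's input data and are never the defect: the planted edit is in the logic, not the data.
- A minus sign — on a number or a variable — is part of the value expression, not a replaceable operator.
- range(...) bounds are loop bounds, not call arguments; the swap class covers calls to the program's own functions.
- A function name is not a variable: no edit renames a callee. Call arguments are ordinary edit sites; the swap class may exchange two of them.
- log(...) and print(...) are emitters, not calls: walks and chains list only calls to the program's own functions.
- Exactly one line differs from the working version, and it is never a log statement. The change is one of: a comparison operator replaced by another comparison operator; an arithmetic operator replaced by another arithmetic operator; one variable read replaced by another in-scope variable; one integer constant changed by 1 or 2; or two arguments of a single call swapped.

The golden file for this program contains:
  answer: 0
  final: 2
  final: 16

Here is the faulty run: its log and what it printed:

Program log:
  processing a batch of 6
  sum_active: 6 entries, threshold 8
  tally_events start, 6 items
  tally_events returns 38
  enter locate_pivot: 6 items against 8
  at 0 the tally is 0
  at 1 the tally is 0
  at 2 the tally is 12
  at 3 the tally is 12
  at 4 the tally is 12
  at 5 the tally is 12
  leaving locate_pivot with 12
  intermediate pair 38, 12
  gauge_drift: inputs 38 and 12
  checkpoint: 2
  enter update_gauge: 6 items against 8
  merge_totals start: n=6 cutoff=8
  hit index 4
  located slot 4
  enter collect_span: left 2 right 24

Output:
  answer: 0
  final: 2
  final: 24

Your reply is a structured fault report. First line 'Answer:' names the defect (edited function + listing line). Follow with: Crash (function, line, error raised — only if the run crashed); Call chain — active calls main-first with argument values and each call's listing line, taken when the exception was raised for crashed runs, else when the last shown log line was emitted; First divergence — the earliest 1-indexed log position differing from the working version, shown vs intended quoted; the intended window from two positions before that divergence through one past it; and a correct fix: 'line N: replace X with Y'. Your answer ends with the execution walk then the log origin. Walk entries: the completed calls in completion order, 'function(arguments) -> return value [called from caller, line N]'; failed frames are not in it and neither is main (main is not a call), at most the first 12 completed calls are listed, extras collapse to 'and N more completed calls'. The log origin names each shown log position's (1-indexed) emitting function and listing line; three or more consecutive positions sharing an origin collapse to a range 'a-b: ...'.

Answer: the defect is in update_gauge at line 44.
Key fact: At log position 20 the runs split — shown 'enter collect_span: left 2 right 24', but the working version logs 'enter collect_span: left 2 right 16'.
Call chain: main -> collect_span(2, 24) (called at line 59).
First divergence: position 20; shown 'enter collect_span: left 2 right 24' vs intended 'enter collect_span: left 2 right 16'.
Intended log window:
  18: hit index 4
  19: located slot 4
  20: enter collect_span: left 2 right 16
Execution walk:
  tally_events([7, 3, 12, 7, 8, 1]) -> 38  [called from sum_active, line 27]
  locate_pivot([7, 3, 12, 7, 8, 1], 8) -> 12  [called from sum_active, line 28]
  gauge_drift(38, 12) -> 2  [called from sum_active, line 30]
  sum_active([7, 3, 12, 7, 8, 1], 8) -> 2  [called from main, line 56]
  merge_totals([7, 3, 12, 7, 8, 1], 8) -> 4  [called from update_gauge, line 41]
  update_gauge([7, 3, 12, 7, 8, 1], 8) -> 24  [called from main, line 58]
  collect_span(2, 24) -> 0  [called from main, line 59]
Log line origins:
  1: emitted by main (line 55)
  2: emitted by sum_active (line 26)
  3: emitted by tally_events (line 2)
  4: emitted by tally_events (line 6)
  5: emitted by locate_pivot (line 10)
  6-11: emitted by locate_pivot (line 15)
  12: emitted by locate_pivot (line 16)
  13: emitted by sum_active (line 29)
  14: emitted by gauge_drift (line 20)
  15: emitted by main (line 57)
  16: emitted by update_gauge (line 40)
  17: emitted by merge_totals (line 33)
  18: emitted by merge_totals (line 36)
  19: emitted by update_gauge (line 42)
  20: emitted by collect_span (line 47)
A correct fix: line 44: replace `3` with `2`.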